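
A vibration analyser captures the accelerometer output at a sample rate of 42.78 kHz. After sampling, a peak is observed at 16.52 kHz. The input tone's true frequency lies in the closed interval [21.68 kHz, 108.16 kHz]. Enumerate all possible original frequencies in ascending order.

26.26 kHz, 59.3 kHz, 69.04 kHz, 102.08 kHz

Frequencies that alias to 16.52 kHz are k·fs ± 16.52 kHz for integer k ≥ 0.
k=0: 16.52 kHz.
k=1: 26.26 kHz, 59.3 kHz.
k=2: 69.04 kHz, 102.08 kHz.
k=3: 111.82 kHz, 144.86 kHz.
Within [21.68 kHz, 108.16 kHz]: 26.26 kHz, 59.3 kHz, 69.04 kHz, 102.08 kHz.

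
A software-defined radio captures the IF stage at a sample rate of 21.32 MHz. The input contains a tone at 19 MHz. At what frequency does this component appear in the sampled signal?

2.32 MHz

19 MHz > fs/2 = 10.66 MHz, folds to fs − 19 MHz = 2.32 MHz.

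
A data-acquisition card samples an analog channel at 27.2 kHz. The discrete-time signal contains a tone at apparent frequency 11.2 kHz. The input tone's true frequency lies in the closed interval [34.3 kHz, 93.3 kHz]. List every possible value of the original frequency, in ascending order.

Frequencies that alias to 11.2 kHz are k·fs ± 11.2 kHz for integer k ≥ 0.
k=0: 11.2 kHz.
k=1: 16 kHz, 38.4 kHz.
k=2: 43.2 kHz, 65.6 kHz.
k=3: 70.4 kHz, 92.8 kHz.
k=4: 97.6 kHz, 120 kHz.
Within [34.3 kHz, 93.3 kHz]: 38.4 kHz, 43.2 kHz, 65.6 kHz, 70.4 kHz, 92.8 kHz.

38.4 kHz, 43.2 kHz, 65.6 kHz, 70.4 kHz, 92.8 kHz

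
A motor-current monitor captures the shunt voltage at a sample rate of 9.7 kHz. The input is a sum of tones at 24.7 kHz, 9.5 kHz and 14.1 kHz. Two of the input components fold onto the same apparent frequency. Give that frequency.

fs/2 = 4.85 kHz.
24.7 kHz mod fs = 5.3 kHz.
5.3 kHz > fs/2 = 4.85 kHz, folds to fs − 5.3 kHz = 4.4 kHz.
9.5 kHz > fs/2 = 4.85 kHz, folds to fs − 9.5 kHz = 0.2 kHz.
14.1 kHz mod fs = 4.4 kHz.
4.4 kHz ≤ fs/2 = 4.85 kHz, appears at 4.4 kHz.
14.1 kHz and 24.7 kHz both map to 4.4 kHz.

4.4 kHz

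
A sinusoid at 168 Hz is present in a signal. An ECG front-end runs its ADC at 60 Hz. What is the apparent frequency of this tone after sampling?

12 Hz

168 Hz mod fs = 48 Hz.
48 Hz > fs/2 = 30 Hz, folds to fs − 48 Hz = 12 Hz.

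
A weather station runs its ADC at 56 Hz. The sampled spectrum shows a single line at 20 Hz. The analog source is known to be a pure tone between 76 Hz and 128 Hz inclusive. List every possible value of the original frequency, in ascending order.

Frequencies that alias to 20 Hz are k·fs ± 20 Hz for integer k ≥ 0.
k=0: 20 Hz.
k=1: 36 Hz, 76 Hz.
k=2: 92 Hz, 132 Hz.
k=3: 148 Hz, 188 Hz.
Within [76 Hz, 128 Hz]: 76 Hz, 92 Hz.

76 Hz, 92 Hz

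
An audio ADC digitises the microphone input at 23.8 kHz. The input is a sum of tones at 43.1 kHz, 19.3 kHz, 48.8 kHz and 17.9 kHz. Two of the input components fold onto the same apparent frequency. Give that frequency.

fs/2 = 11.9 kHz.
43.1 kHz mod fs = 19.3 kHz.
19.3 kHz > fs/2 = 11.9 kHz, folds to fs − 19.3 kHz = 4.5 kHz.
19.3 kHz > fs/2 = 11.9 kHz, folds to fs − 19.3 kHz = 4.5 kHz.
48.8 kHz mod fs = 1.2 kHz.
1.2 kHz ≤ fs/2 = 11.9 kHz, appears at 1.2 kHz.
17.9 kHz > fs/2 = 11.9 kHz, folds to fs − 17.9 kHz = 5.9 kHz.
19.3 kHz and 43.1 kHz both map to 4.5 kHz.

4.5 kHz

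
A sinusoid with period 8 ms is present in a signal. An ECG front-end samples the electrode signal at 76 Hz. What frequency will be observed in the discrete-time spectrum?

T = 8 ms → f = 1/T = 125 Hz.
125 Hz mod fs = 49 Hz.
49 Hz > fs/2 = 38 Hz, folds to fs − 49 Hz = 27 Hz.

27 Hz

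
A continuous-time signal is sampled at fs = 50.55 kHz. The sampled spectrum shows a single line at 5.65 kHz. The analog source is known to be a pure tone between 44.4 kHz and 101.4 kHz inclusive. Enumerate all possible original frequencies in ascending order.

44.9 kHz, 56.2 kHz, 95.45 kHz

Frequencies that alias to 5.65 kHz are k·fs ± 5.65 kHz for integer k ≥ 0.
k=0: 5.65 kHz.
k=1: 44.9 kHz, 56.2 kHz.
k=2: 95.45 kHz, 106.75 kHz.
k=3: 146 kHz, 157.3 kHz.
Within [44.4 kHz, 101.4 kHz]: 44.9 kHz, 56.2 kHz, 95.45 kHz.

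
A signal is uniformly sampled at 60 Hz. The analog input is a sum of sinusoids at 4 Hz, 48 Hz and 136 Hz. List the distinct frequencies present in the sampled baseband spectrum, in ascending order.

4 Hz, 12 Hz, 16 Hz

fs/2 = 30 Hz.
4 Hz ≤ fs/2 = 30 Hz, passes unchanged.
48 Hz > fs/2 = 30 Hz, folds to fs − 48 Hz = 12 Hz.
136 Hz mod fs = 16 Hz.
16 Hz ≤ fs/2 = 30 Hz, appears at 16 Hz.
Distinct values: {4 Hz, 12 Hz, 16 Hz}.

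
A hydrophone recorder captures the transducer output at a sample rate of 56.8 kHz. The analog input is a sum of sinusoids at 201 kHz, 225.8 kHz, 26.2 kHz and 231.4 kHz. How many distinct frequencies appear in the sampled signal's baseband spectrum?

fs/2 = 28.4 kHz.
201 kHz mod fs = 30.6 kHz.
30.6 kHz > fs/2 = 28.4 kHz, folds to fs − 30.6 kHz = 26.2 kHz.
225.8 kHz mod fs = 55.4 kHz.
55.4 kHz > fs/2 = 28.4 kHz, folds to fs − 55.4 kHz = 1.4 kHz.
26.2 kHz ≤ fs/2 = 28.4 kHz, passes unchanged.
231.4 kHz mod fs = 4.2 kHz.
4.2 kHz ≤ fs/2 = 28.4 kHz, appears at 4.2 kHz.
Distinct values: {1.4 kHz, 4.2 kHz, 26.2 kHz} → 3.

3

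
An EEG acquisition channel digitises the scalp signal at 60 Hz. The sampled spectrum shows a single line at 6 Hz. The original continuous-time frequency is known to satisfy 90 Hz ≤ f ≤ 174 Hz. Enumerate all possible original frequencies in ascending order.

114 Hz, 126 Hz, 174 Hz

Frequencies that alias to 6 Hz are k·fs ± 6 Hz for integer k ≥ 0.
k=0: 6 Hz.
k=1: 54 Hz, 66 Hz.
k=2: 114 Hz, 126 Hz.
k=3: 174 Hz, 186 Hz.
k=4: 234 Hz, 246 Hz.
Within [90 Hz, 174 Hz]: 114 Hz, 126 Hz, 174 Hz.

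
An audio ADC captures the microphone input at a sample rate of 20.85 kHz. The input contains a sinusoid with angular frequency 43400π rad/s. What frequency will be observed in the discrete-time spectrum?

ω = 43400π rad/s → f = ω/(2π) = 21700 Hz = 21.7 kHz.
21.7 kHz mod fs = 0.85 kHz.
0.85 kHz ≤ fs/2 = 10.425 kHz, appears at 0.85 kHz.

0.85 kHz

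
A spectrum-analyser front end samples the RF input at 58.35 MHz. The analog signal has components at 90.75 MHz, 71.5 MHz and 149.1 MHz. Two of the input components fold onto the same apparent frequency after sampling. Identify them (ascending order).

90.75 MHz, 149.1 MHz

fs/2 = 29.175 MHz.
90.75 MHz mod fs = 32.4 MHz.
32.4 MHz > fs/2 = 29.175 MHz, folds to fs − 32.4 MHz = 25.95 MHz.
71.5 MHz mod fs = 13.15 MHz.
13.15 MHz ≤ fs/2 = 29.175 MHz, appears at 13.15 MHz.
149.1 MHz mod fs = 32.4 MHz.
32.4 MHz > fs/2 = 29.175 MHz, folds to fs − 32.4 MHz = 25.95 MHz.
90.75 MHz and 149.1 MHz both map to 25.95 MHz.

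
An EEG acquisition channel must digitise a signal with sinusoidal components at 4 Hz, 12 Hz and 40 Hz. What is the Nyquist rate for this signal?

Highest-frequency component: 40 Hz.
Nyquist rate = 2 × 40 Hz = 80 Hz.

80 Hz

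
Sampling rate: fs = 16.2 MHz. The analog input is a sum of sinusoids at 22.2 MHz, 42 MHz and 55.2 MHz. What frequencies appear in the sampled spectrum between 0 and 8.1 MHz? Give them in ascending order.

fs/2 = 8.1 MHz.
22.2 MHz mod fs = 6 MHz.
6 MHz ≤ fs/2 = 8.1 MHz, appears at 6 MHz.
42 MHz mod fs = 9.6 MHz.
9.6 MHz > fs/2 = 8.1 MHz, folds to fs − 9.6 MHz = 6.6 MHz.
55.2 MHz mod fs = 6.6 MHz.
6.6 MHz ≤ fs/2 = 8.1 MHz, appears at 6.6 MHz.
Distinct values: {6 MHz, 6.6 MHz}.

6 MHz, 6.6 MHz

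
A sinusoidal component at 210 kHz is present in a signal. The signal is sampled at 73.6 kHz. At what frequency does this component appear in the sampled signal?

210 kHz mod fs = 62.8 kHz.
62.8 kHz > fs/2 = 36.8 kHz, folds to fs − 62.8 kHz = 10.8 kHz.

10.8 kHz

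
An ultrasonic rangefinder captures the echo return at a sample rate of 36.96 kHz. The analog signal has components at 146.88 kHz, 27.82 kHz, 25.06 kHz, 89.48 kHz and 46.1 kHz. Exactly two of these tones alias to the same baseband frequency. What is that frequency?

9.14 kHz

fs/2 = 18.48 kHz.
146.88 kHz mod fs = 36 kHz.
36 kHz > fs/2 = 18.48 kHz, folds to fs − 36 kHz = 0.96 kHz.
27.82 kHz > fs/2 = 18.48 kHz, folds to fs − 27.82 kHz = 9.14 kHz.
25.06 kHz > fs/2 = 18.48 kHz, folds to fs − 25.06 kHz = 11.9 kHz.
89.48 kHz mod fs = 15.56 kHz.
15.56 kHz ≤ fs/2 = 18.48 kHz, appears at 15.56 kHz.
46.1 kHz mod fs = 9.14 kHz.
9.14 kHz ≤ fs/2 = 18.48 kHz, appears at 9.14 kHz.
27.82 kHz and 46.1 kHz both map to 9.14 kHz.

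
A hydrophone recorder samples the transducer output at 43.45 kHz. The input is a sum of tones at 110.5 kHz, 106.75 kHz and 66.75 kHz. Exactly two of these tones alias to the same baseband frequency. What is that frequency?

fs/2 = 21.725 kHz.
110.5 kHz mod fs = 23.6 kHz.
23.6 kHz > fs/2 = 21.725 kHz, folds to fs − 23.6 kHz = 19.85 kHz.
106.75 kHz mod fs = 19.85 kHz.
19.85 kHz ≤ fs/2 = 21.725 kHz, appears at 19.85 kHz.
66.75 kHz mod fs = 23.3 kHz.
23.3 kHz > fs/2 = 21.725 kHz, folds to fs − 23.3 kHz = 20.15 kHz.
106.75 kHz and 110.5 kHz both map to 19.85 kHz.

19.85 kHz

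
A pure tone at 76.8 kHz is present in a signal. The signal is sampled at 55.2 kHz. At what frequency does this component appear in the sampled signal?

76.8 kHz mod fs = 21.6 kHz.
21.6 kHz ≤ fs/2 = 27.6 kHz, appears at 21.6 kHz.

21.6 kHz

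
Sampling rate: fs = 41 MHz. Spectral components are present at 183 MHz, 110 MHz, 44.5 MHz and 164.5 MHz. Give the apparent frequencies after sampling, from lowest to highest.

fs/2 = 20.5 MHz.
183 MHz mod fs = 19 MHz.
19 MHz ≤ fs/2 = 20.5 MHz, appears at 19 MHz.
110 MHz mod fs = 28 MHz.
28 MHz > fs/2 = 20.5 MHz, folds to fs − 28 MHz = 13 MHz.
44.5 MHz mod fs = 3.5 MHz.
3.5 MHz ≤ fs/2 = 20.5 MHz, appears at 3.5 MHz.
164.5 MHz mod fs = 0.5 MHz.
0.5 MHz ≤ fs/2 = 20.5 MHz, appears at 0.5 MHz.
Distinct values: {0.5 MHz, 3.5 MHz, 13 MHz, 19 MHz}.

0.5 MHz, 3.5 MHz, 13 MHz, 19 MHz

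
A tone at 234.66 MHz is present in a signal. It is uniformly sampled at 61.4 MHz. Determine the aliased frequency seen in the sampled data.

10.94 MHz

234.66 MHz mod fs = 50.46 MHz.
50.46 MHz > fs/2 = 30.7 MHz, folds to fs − 50.46 MHz = 10.94 MHz.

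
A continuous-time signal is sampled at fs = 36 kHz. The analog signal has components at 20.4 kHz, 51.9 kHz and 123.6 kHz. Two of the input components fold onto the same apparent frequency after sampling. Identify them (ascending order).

20.4 kHz, 123.6 kHz

fs/2 = 18 kHz.
20.4 kHz > fs/2 = 18 kHz, folds to fs − 20.4 kHz = 15.6 kHz.
51.9 kHz mod fs = 15.9 kHz.
15.9 kHz ≤ fs/2 = 18 kHz, appears at 15.9 kHz.
123.6 kHz mod fs = 15.6 kHz.
15.6 kHz ≤ fs/2 = 18 kHz, appears at 15.6 kHz.
20.4 kHz and 123.6 kHz both map to 15.6 kHz.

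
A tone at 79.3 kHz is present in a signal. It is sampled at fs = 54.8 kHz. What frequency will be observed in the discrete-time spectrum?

79.3 kHz mod fs = 24.5 kHz.
24.5 kHz ≤ fs/2 = 27.4 kHz, appears at 24.5 kHz.

24.5 kHz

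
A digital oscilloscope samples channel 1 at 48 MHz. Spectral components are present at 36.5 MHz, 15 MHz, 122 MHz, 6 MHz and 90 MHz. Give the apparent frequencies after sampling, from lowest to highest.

fs/2 = 24 MHz.
36.5 MHz > fs/2 = 24 MHz, folds to fs − 36.5 MHz = 11.5 MHz.
15 MHz ≤ fs/2 = 24 MHz, passes unchanged.
122 MHz mod fs = 26 MHz.
26 MHz > fs/2 = 24 MHz, folds to fs − 26 MHz = 22 MHz.
6 MHz ≤ fs/2 = 24 MHz, passes unchanged.
90 MHz mod fs = 42 MHz.
42 MHz > fs/2 = 24 MHz, folds to fs − 42 MHz = 6 MHz.
Distinct values: {6 MHz, 11.5 MHz, 15 MHz, 22 MHz}.

6 MHz, 11.5 MHz, 15 MHz, 22 MHz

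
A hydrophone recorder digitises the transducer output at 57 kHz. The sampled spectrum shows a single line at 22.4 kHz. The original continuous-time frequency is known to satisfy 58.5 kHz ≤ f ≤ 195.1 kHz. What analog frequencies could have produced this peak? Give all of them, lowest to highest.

79.4 kHz, 91.6 kHz, 136.4 kHz, 148.6 kHz, 193.4 kHz

Frequencies that alias to 22.4 kHz are k·fs ± 22.4 kHz for integer k ≥ 0.
k=0: 22.4 kHz.
k=1: 34.6 kHz, 79.4 kHz.
k=2: 91.6 kHz, 136.4 kHz.
k=3: 148.6 kHz, 193.4 kHz.
k=4: 205.6 kHz, 250.4 kHz.
Within [58.5 kHz, 195.1 kHz]: 79.4 kHz, 91.6 kHz, 136.4 kHz, 148.6 kHz, 193.4 kHz.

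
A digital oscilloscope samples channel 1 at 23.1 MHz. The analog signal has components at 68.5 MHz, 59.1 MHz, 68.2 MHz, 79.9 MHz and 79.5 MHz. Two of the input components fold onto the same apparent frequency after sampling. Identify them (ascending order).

fs/2 = 11.55 MHz.
68.5 MHz mod fs = 22.3 MHz.
22.3 MHz > fs/2 = 11.55 MHz, folds to fs − 22.3 MHz = 0.8 MHz.
59.1 MHz mod fs = 12.9 MHz.
12.9 MHz > fs/2 = 11.55 MHz, folds to fs − 12.9 MHz = 10.2 MHz.
68.2 MHz mod fs = 22 MHz.
22 MHz > fs/2 = 11.55 MHz, folds to fs − 22 MHz = 1.1 MHz.
79.9 MHz mod fs = 10.6 MHz.
10.6 MHz ≤ fs/2 = 11.55 MHz, appears at 10.6 MHz.
79.5 MHz mod fs = 10.2 MHz.
10.2 MHz ≤ fs/2 = 11.55 MHz, appears at 10.2 MHz.
59.1 MHz and 79.5 MHz both map to 10.2 MHz.

59.1 MHz, 79.5 MHz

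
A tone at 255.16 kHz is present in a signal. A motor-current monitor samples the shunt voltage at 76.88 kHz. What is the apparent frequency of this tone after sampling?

24.52 kHz

255.16 kHz mod fs = 24.52 kHz.
24.52 kHz ≤ fs/2 = 38.44 kHz, appears at 24.52 kHz.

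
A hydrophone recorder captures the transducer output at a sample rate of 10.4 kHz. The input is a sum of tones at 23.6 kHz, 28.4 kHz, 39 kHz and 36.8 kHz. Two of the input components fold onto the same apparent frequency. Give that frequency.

2.8 kHz

fs/2 = 5.2 kHz.
23.6 kHz mod fs = 2.8 kHz.
2.8 kHz ≤ fs/2 = 5.2 kHz, appears at 2.8 kHz.
28.4 kHz mod fs = 7.6 kHz.
7.6 kHz > fs/2 = 5.2 kHz, folds to fs − 7.6 kHz = 2.8 kHz.
39 kHz mod fs = 7.8 kHz.
7.8 kHz > fs/2 = 5.2 kHz, folds to fs − 7.8 kHz = 2.6 kHz.
36.8 kHz mod fs = 5.6 kHz.
5.6 kHz > fs/2 = 5.2 kHz, folds to fs − 5.6 kHz = 4.8 kHz.
23.6 kHz and 28.4 kHz both map to 2.8 kHz.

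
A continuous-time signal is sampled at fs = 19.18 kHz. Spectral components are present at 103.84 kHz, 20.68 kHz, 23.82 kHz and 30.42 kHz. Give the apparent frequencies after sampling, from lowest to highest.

fs/2 = 9.59 kHz.
103.84 kHz mod fs = 7.94 kHz.
7.94 kHz ≤ fs/2 = 9.59 kHz, appears at 7.94 kHz.
20.68 kHz mod fs = 1.5 kHz.
1.5 kHz ≤ fs/2 = 9.59 kHz, appears at 1.5 kHz.
23.82 kHz mod fs = 4.64 kHz.
4.64 kHz ≤ fs/2 = 9.59 kHz, appears at 4.64 kHz.
30.42 kHz mod fs = 11.24 kHz.
11.24 kHz > fs/2 = 9.59 kHz, folds to fs − 11.24 kHz = 7.94 kHz.
Distinct values: {1.5 kHz, 4.64 kHz, 7.94 kHz}.

1.5 kHz, 4.64 kHz, 7.94 kHz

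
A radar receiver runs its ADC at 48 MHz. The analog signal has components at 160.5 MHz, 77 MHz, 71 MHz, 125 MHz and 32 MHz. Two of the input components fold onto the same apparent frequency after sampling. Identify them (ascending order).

fs/2 = 24 MHz.
160.5 MHz mod fs = 16.5 MHz.
16.5 MHz ≤ fs/2 = 24 MHz, appears at 16.5 MHz.
77 MHz mod fs = 29 MHz.
29 MHz > fs/2 = 24 MHz, folds to fs − 29 MHz = 19 MHz.
71 MHz mod fs = 23 MHz.
23 MHz ≤ fs/2 = 24 MHz, appears at 23 MHz.
125 MHz mod fs = 29 MHz.
29 MHz > fs/2 = 24 MHz, folds to fs − 29 MHz = 19 MHz.
32 MHz > fs/2 = 24 MHz, folds to fs − 32 MHz = 16 MHz.
77 MHz and 125 MHz both map to 19 MHz.

77 MHz, 125 MHz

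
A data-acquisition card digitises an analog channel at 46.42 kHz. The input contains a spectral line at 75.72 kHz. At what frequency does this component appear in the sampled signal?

17.12 kHz

75.72 kHz mod fs = 29.3 kHz.
29.3 kHz > fs/2 = 23.21 kHz, folds to fs − 29.3 kHz = 17.12 kHz.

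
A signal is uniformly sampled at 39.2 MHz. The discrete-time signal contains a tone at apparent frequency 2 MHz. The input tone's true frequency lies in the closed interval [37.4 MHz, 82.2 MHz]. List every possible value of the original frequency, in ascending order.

Frequencies that alias to 2 MHz are k·fs ± 2 MHz for integer k ≥ 0.
k=0: 2 MHz.
k=1: 37.2 MHz, 41.2 MHz.
k=2: 76.4 MHz, 80.4 MHz.
k=3: 115.6 MHz, 119.6 MHz.
Within [37.4 MHz, 82.2 MHz]: 41.2 MHz, 76.4 MHz, 80.4 MHz.

41.2 MHz, 76.4 MHz, 80.4 MHz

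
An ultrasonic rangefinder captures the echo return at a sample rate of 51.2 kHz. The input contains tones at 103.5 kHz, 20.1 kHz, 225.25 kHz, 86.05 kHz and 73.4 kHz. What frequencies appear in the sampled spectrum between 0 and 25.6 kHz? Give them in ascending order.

1.1 kHz, 16.35 kHz, 20.1 kHz, 20.45 kHz, 22.2 kHz

fs/2 = 25.6 kHz.
103.5 kHz mod fs = 1.1 kHz.
1.1 kHz ≤ fs/2 = 25.6 kHz, appears at 1.1 kHz.
20.1 kHz ≤ fs/2 = 25.6 kHz, passes unchanged.
225.25 kHz mod fs = 20.45 kHz.
20.45 kHz ≤ fs/2 = 25.6 kHz, appears at 20.45 kHz.
86.05 kHz mod fs = 34.85 kHz.
34.85 kHz > fs/2 = 25.6 kHz, folds to fs − 34.85 kHz = 16.35 kHz.
73.4 kHz mod fs = 22.2 kHz.
22.2 kHz ≤ fs/2 = 25.6 kHz, appears at 22.2 kHz.
Distinct values: {1.1 kHz, 16.35 kHz, 20.1 kHz, 20.45 kHz, 22.2 kHz}.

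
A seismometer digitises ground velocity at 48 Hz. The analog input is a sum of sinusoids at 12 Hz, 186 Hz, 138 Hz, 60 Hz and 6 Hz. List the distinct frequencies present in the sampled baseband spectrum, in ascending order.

6 Hz, 12 Hz

fs/2 = 24 Hz.
12 Hz ≤ fs/2 = 24 Hz, passes unchanged.
186 Hz mod fs = 42 Hz.
42 Hz > fs/2 = 24 Hz, folds to fs − 42 Hz = 6 Hz.
138 Hz mod fs = 42 Hz.
42 Hz > fs/2 = 24 Hz, folds to fs − 42 Hz = 6 Hz.
60 Hz mod fs = 12 Hz.
12 Hz ≤ fs/2 = 24 Hz, appears at 12 Hz.
6 Hz ≤ fs/2 = 24 Hz, passes unchanged.
Distinct values: {6 Hz, 12 Hz}.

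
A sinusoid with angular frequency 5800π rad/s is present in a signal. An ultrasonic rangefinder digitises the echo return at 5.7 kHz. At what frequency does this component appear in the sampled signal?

ω = 5800π rad/s → f = ω/(2π) = 2900 Hz = 2.9 kHz.
2.9 kHz > fs/2 = 2.85 kHz, folds to fs − 2.9 kHz = 2.8 kHz.

2.8 kHz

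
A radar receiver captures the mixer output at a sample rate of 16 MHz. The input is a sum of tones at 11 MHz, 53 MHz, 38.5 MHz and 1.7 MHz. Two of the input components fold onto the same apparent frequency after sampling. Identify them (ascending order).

fs/2 = 8 MHz.
11 MHz > fs/2 = 8 MHz, folds to fs − 11 MHz = 5 MHz.
53 MHz mod fs = 5 MHz.
5 MHz ≤ fs/2 = 8 MHz, appears at 5 MHz.
38.5 MHz mod fs = 6.5 MHz.
6.5 MHz ≤ fs/2 = 8 MHz, appears at 6.5 MHz.
1.7 MHz ≤ fs/2 = 8 MHz, passes unchanged.
11 MHz and 53 MHz both map to 5 MHz.

11 MHz, 53 MHz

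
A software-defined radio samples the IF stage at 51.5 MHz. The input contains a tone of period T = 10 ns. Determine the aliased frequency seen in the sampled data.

3 MHz

T = 10 ns → f = 1/T = 100 MHz.
100 MHz mod fs = 48.5 MHz.
48.5 MHz > fs/2 = 25.75 MHz, folds to fs − 48.5 MHz = 3 MHz.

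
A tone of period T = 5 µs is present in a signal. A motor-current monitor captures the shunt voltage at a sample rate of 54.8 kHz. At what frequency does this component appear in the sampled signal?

19.2 kHz

T = 5 µs → f = 1/T = 200 kHz.
200 kHz mod fs = 35.6 kHz.
35.6 kHz > fs/2 = 27.4 kHz, folds to fs − 35.6 kHz = 19.2 kHz.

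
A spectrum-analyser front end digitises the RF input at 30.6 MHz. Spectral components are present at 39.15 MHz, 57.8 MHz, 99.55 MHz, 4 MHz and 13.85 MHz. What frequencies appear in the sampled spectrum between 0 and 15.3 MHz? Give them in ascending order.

3.4 MHz, 4 MHz, 7.75 MHz, 8.55 MHz, 13.85 MHz

fs/2 = 15.3 MHz.
39.15 MHz mod fs = 8.55 MHz.
8.55 MHz ≤ fs/2 = 15.3 MHz, appears at 8.55 MHz.
57.8 MHz mod fs = 27.2 MHz.
27.2 MHz > fs/2 = 15.3 MHz, folds to fs − 27.2 MHz = 3.4 MHz.
99.55 MHz mod fs = 7.75 MHz.
7.75 MHz ≤ fs/2 = 15.3 MHz, appears at 7.75 MHz.
4 MHz ≤ fs/2 = 15.3 MHz, passes unchanged.
13.85 MHz ≤ fs/2 = 15.3 MHz, passes unchanged.
Distinct values: {3.4 MHz, 4 MHz, 7.75 MHz, 8.55 MHz, 13.85 MHz}.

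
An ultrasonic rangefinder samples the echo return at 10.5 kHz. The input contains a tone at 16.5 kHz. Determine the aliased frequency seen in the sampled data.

4.5 kHz

16.5 kHz mod fs = 6 kHz.
6 kHz > fs/2 = 5.25 kHz, folds to fs − 6 kHz = 4.5 kHz.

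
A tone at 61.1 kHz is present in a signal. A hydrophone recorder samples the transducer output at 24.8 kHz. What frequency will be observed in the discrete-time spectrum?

11.5 kHz

61.1 kHz mod fs = 11.5 kHz.
11.5 kHz ≤ fs/2 = 12.4 kHz, appears at 11.5 kHz.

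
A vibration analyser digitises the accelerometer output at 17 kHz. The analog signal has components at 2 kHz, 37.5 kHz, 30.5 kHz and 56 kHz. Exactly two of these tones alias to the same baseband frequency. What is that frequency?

fs/2 = 8.5 kHz.
2 kHz ≤ fs/2 = 8.5 kHz, passes unchanged.
37.5 kHz mod fs = 3.5 kHz.
3.5 kHz ≤ fs/2 = 8.5 kHz, appears at 3.5 kHz.
30.5 kHz mod fs = 13.5 kHz.
13.5 kHz > fs/2 = 8.5 kHz, folds to fs − 13.5 kHz = 3.5 kHz.
56 kHz mod fs = 5 kHz.
5 kHz ≤ fs/2 = 8.5 kHz, appears at 5 kHz.
30.5 kHz and 37.5 kHz both map to 3.5 kHz.

3.5 kHz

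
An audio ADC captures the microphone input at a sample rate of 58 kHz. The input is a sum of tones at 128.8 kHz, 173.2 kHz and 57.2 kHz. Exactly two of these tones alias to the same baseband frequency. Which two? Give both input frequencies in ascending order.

57.2 kHz, 173.2 kHz

fs/2 = 29 kHz.
128.8 kHz mod fs = 12.8 kHz.
12.8 kHz ≤ fs/2 = 29 kHz, appears at 12.8 kHz.
173.2 kHz mod fs = 57.2 kHz.
57.2 kHz > fs/2 = 29 kHz, folds to fs − 57.2 kHz = 0.8 kHz.
57.2 kHz > fs/2 = 29 kHz, folds to fs − 57.2 kHz = 0.8 kHz.
57.2 kHz and 173.2 kHz both map to 0.8 kHz.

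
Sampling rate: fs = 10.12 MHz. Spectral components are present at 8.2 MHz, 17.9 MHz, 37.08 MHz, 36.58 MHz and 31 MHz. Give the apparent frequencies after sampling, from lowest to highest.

fs/2 = 5.06 MHz.
8.2 MHz > fs/2 = 5.06 MHz, folds to fs − 8.2 MHz = 1.92 MHz.
17.9 MHz mod fs = 7.78 MHz.
7.78 MHz > fs/2 = 5.06 MHz, folds to fs − 7.78 MHz = 2.34 MHz.
37.08 MHz mod fs = 6.72 MHz.
6.72 MHz > fs/2 = 5.06 MHz, folds to fs − 6.72 MHz = 3.4 MHz.
36.58 MHz mod fs = 6.22 MHz.
6.22 MHz > fs/2 = 5.06 MHz, folds to fs − 6.22 MHz = 3.9 MHz.
31 MHz mod fs = 0.64 MHz.
0.64 MHz ≤ fs/2 = 5.06 MHz, appears at 0.64 MHz.
Distinct values: {0.64 MHz, 1.92 MHz, 2.34 MHz, 3.4 MHz, 3.9 MHz}.

0.64 MHz, 1.92 MHz, 2.34 MHz, 3.4 MHz, 3.9 MHz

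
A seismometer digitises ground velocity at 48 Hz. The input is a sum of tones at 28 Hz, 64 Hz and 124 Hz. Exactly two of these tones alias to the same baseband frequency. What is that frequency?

20 Hz

fs/2 = 24 Hz.
28 Hz > fs/2 = 24 Hz, folds to fs − 28 Hz = 20 Hz.
64 Hz mod fs = 16 Hz.
16 Hz ≤ fs/2 = 24 Hz, appears at 16 Hz.
124 Hz mod fs = 28 Hz.
28 Hz > fs/2 = 24 Hz, folds to fs − 28 Hz = 20 Hz.
28 Hz and 124 Hz both map to 20 Hz.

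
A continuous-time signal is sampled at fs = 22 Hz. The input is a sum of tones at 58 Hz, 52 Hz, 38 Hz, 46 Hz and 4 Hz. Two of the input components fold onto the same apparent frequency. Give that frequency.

fs/2 = 11 Hz.
58 Hz mod fs = 14 Hz.
14 Hz > fs/2 = 11 Hz, folds to fs − 14 Hz = 8 Hz.
52 Hz mod fs = 8 Hz.
8 Hz ≤ fs/2 = 11 Hz, appears at 8 Hz.
38 Hz mod fs = 16 Hz.
16 Hz > fs/2 = 11 Hz, folds to fs − 16 Hz = 6 Hz.
46 Hz mod fs = 2 Hz.
2 Hz ≤ fs/2 = 11 Hz, appears at 2 Hz.
4 Hz ≤ fs/2 = 11 Hz, passes unchanged.
52 Hz and 58 Hz both map to 8 Hz.

8 Hz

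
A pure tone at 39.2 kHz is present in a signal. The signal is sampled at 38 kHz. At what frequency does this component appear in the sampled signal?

39.2 kHz mod fs = 1.2 kHz.
1.2 kHz ≤ fs/2 = 19 kHz, appears at 1.2 kHz.

1.2 kHz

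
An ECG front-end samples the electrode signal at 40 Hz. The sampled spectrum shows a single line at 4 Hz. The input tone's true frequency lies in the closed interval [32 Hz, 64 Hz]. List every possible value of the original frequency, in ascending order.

36 Hz, 44 Hz

Frequencies that alias to 4 Hz are k·fs ± 4 Hz for integer k ≥ 0.
k=0: 4 Hz.
k=1: 36 Hz, 44 Hz.
k=2: 76 Hz, 84 Hz.
Within [32 Hz, 64 Hz]: 36 Hz, 44 Hz.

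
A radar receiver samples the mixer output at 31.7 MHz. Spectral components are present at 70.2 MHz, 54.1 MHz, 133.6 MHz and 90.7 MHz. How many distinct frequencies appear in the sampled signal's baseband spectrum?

3

fs/2 = 15.85 MHz.
70.2 MHz mod fs = 6.8 MHz.
6.8 MHz ≤ fs/2 = 15.85 MHz, appears at 6.8 MHz.
54.1 MHz mod fs = 22.4 MHz.
22.4 MHz > fs/2 = 15.85 MHz, folds to fs − 22.4 MHz = 9.3 MHz.
133.6 MHz mod fs = 6.8 MHz.
6.8 MHz ≤ fs/2 = 15.85 MHz, appears at 6.8 MHz.
90.7 MHz mod fs = 27.3 MHz.
27.3 MHz > fs/2 = 15.85 MHz, folds to fs − 27.3 MHz = 4.4 MHz.
Distinct values: {4.4 MHz, 6.8 MHz, 9.3 MHz} → 3.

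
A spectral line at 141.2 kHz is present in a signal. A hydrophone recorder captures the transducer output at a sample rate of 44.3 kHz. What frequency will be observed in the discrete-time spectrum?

8.3 kHz

141.2 kHz mod fs = 8.3 kHz.
8.3 kHz ≤ fs/2 = 22.15 kHz, appears at 8.3 kHz.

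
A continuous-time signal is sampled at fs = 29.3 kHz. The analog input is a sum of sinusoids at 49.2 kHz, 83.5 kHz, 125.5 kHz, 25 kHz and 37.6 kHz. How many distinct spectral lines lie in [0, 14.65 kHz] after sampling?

4

fs/2 = 14.65 kHz.
49.2 kHz mod fs = 19.9 kHz.
19.9 kHz > fs/2 = 14.65 kHz, folds to fs − 19.9 kHz = 9.4 kHz.
83.5 kHz mod fs = 24.9 kHz.
24.9 kHz > fs/2 = 14.65 kHz, folds to fs − 24.9 kHz = 4.4 kHz.
125.5 kHz mod fs = 8.3 kHz.
8.3 kHz ≤ fs/2 = 14.65 kHz, appears at 8.3 kHz.
25 kHz > fs/2 = 14.65 kHz, folds to fs − 25 kHz = 4.3 kHz.
37.6 kHz mod fs = 8.3 kHz.
8.3 kHz ≤ fs/2 = 14.65 kHz, appears at 8.3 kHz.
Distinct values: {4.3 kHz, 4.4 kHz, 8.3 kHz, 9.4 kHz} → 4.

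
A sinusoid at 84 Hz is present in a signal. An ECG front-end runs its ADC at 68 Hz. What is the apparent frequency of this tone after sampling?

16 Hz

84 Hz mod fs = 16 Hz.
16 Hz ≤ fs/2 = 34 Hz, appears at 16 Hz.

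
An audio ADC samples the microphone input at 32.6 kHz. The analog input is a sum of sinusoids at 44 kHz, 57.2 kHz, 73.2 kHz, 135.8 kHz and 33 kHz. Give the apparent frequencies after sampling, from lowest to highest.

fs/2 = 16.3 kHz.
44 kHz mod fs = 11.4 kHz.
11.4 kHz ≤ fs/2 = 16.3 kHz, appears at 11.4 kHz.
57.2 kHz mod fs = 24.6 kHz.
24.6 kHz > fs/2 = 16.3 kHz, folds to fs − 24.6 kHz = 8 kHz.
73.2 kHz mod fs = 8 kHz.
8 kHz ≤ fs/2 = 16.3 kHz, appears at 8 kHz.
135.8 kHz mod fs = 5.4 kHz.
5.4 kHz ≤ fs/2 = 16.3 kHz, appears at 5.4 kHz.
33 kHz mod fs = 0.4 kHz.
0.4 kHz ≤ fs/2 = 16.3 kHz, appears at 0.4 kHz.
Distinct values: {0.4 kHz, 5.4 kHz, 8 kHz, 11.4 kHz}.

0.4 kHz, 5.4 kHz, 8 kHz, 11.4 kHz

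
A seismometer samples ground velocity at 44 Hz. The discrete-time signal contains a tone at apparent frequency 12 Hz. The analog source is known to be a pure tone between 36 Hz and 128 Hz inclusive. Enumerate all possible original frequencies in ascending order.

Frequencies that alias to 12 Hz are k·fs ± 12 Hz for integer k ≥ 0.
k=0: 12 Hz.
k=1: 32 Hz, 56 Hz.
k=2: 76 Hz, 100 Hz.
k=3: 120 Hz, 144 Hz.
k=4: 164 Hz, 188 Hz.
Within [36 Hz, 128 Hz]: 56 Hz, 76 Hz, 100 Hz, 120 Hz.

56 Hz, 76 Hz, 100 Hz, 120 Hz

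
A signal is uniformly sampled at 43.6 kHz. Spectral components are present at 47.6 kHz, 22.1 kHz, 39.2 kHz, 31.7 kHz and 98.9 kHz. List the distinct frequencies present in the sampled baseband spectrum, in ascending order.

4 kHz, 4.4 kHz, 11.7 kHz, 11.9 kHz, 21.5 kHz

fs/2 = 21.8 kHz.
47.6 kHz mod fs = 4 kHz.
4 kHz ≤ fs/2 = 21.8 kHz, appears at 4 kHz.
22.1 kHz > fs/2 = 21.8 kHz, folds to fs − 22.1 kHz = 21.5 kHz.
39.2 kHz > fs/2 = 21.8 kHz, folds to fs − 39.2 kHz = 4.4 kHz.
31.7 kHz > fs/2 = 21.8 kHz, folds to fs − 31.7 kHz = 11.9 kHz.
98.9 kHz mod fs = 11.7 kHz.
11.7 kHz ≤ fs/2 = 21.8 kHz, appears at 11.7 kHz.
Distinct values: {4 kHz, 4.4 kHz, 11.7 kHz, 11.9 kHz, 21.5 kHz}.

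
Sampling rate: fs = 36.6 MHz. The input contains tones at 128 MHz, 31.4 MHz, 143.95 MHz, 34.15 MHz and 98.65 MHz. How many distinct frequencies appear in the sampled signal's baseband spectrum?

4

fs/2 = 18.3 MHz.
128 MHz mod fs = 18.2 MHz.
18.2 MHz ≤ fs/2 = 18.3 MHz, appears at 18.2 MHz.
31.4 MHz > fs/2 = 18.3 MHz, folds to fs − 31.4 MHz = 5.2 MHz.
143.95 MHz mod fs = 34.15 MHz.
34.15 MHz > fs/2 = 18.3 MHz, folds to fs − 34.15 MHz = 2.45 MHz.
34.15 MHz > fs/2 = 18.3 MHz, folds to fs − 34.15 MHz = 2.45 MHz.
98.65 MHz mod fs = 25.45 MHz.
25.45 MHz > fs/2 = 18.3 MHz, folds to fs − 25.45 MHz = 11.15 MHz.
Distinct values: {2.45 MHz, 5.2 MHz, 11.15 MHz, 18.2 MHz} → 4.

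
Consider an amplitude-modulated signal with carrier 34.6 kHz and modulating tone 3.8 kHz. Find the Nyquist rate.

AM sidebands sit at fc ± fm = 30.8 kHz and 38.4 kHz.
Highest-frequency component: 38.4 kHz.
Nyquist rate = 2 × 38.4 kHz = 76.8 kHz.

76.8 kHz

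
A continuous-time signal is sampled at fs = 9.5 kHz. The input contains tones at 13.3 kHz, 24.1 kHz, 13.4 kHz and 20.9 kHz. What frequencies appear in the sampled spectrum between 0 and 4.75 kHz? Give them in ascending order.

1.9 kHz, 3.8 kHz, 3.9 kHz, 4.4 kHz

fs/2 = 4.75 kHz.
13.3 kHz mod fs = 3.8 kHz.
3.8 kHz ≤ fs/2 = 4.75 kHz, appears at 3.8 kHz.
24.1 kHz mod fs = 5.1 kHz.
5.1 kHz > fs/2 = 4.75 kHz, folds to fs − 5.1 kHz = 4.4 kHz.
13.4 kHz mod fs = 3.9 kHz.
3.9 kHz ≤ fs/2 = 4.75 kHz, appears at 3.9 kHz.
20.9 kHz mod fs = 1.9 kHz.
1.9 kHz ≤ fs/2 = 4.75 kHz, appears at 1.9 kHz.
Distinct values: {1.9 kHz, 3.8 kHz, 3.9 kHz, 4.4 kHz}.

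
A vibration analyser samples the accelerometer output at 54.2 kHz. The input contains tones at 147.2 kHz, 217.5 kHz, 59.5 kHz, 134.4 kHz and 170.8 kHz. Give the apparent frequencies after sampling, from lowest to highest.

0.7 kHz, 5.3 kHz, 8.2 kHz, 15.4 kHz, 26 kHz

fs/2 = 27.1 kHz.
147.2 kHz mod fs = 38.8 kHz.
38.8 kHz > fs/2 = 27.1 kHz, folds to fs − 38.8 kHz = 15.4 kHz.
217.5 kHz mod fs = 0.7 kHz.
0.7 kHz ≤ fs/2 = 27.1 kHz, appears at 0.7 kHz.
59.5 kHz mod fs = 5.3 kHz.
5.3 kHz ≤ fs/2 = 27.1 kHz, appears at 5.3 kHz.
134.4 kHz mod fs = 26 kHz.
26 kHz ≤ fs/2 = 27.1 kHz, appears at 26 kHz.
170.8 kHz mod fs = 8.2 kHz.
8.2 kHz ≤ fs/2 = 27.1 kHz, appears at 8.2 kHz.
Distinct values: {0.7 kHz, 5.3 kHz, 8.2 kHz, 15.4 kHz, 26 kHz}.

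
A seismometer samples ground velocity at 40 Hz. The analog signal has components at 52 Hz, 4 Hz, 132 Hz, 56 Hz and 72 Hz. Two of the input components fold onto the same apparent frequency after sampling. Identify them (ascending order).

52 Hz, 132 Hz

fs/2 = 20 Hz.
52 Hz mod fs = 12 Hz.
12 Hz ≤ fs/2 = 20 Hz, appears at 12 Hz.
4 Hz ≤ fs/2 = 20 Hz, passes unchanged.
132 Hz mod fs = 12 Hz.
12 Hz ≤ fs/2 = 20 Hz, appears at 12 Hz.
56 Hz mod fs = 16 Hz.
16 Hz ≤ fs/2 = 20 Hz, appears at 16 Hz.
72 Hz mod fs = 32 Hz.
32 Hz > fs/2 = 20 Hz, folds to fs − 32 Hz = 8 Hz.
52 Hz and 132 Hz both map to 12 Hz.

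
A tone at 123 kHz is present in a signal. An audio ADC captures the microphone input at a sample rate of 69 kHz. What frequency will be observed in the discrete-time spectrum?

15 kHz

123 kHz mod fs = 54 kHz.
54 kHz > fs/2 = 34.5 kHz, folds to fs − 54 kHz = 15 kHz.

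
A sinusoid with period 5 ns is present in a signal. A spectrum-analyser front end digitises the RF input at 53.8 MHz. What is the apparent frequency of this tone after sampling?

15.2 MHz

T = 5 ns → f = 1/T = 200 MHz.
200 MHz mod fs = 38.6 MHz.
38.6 MHz > fs/2 = 26.9 MHz, folds to fs − 38.6 MHz = 15.2 MHz.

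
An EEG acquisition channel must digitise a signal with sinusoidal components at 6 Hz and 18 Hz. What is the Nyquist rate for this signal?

36 Hz

Highest-frequency component: 18 Hz.
Nyquist rate = 2 × 18 Hz = 36 Hz.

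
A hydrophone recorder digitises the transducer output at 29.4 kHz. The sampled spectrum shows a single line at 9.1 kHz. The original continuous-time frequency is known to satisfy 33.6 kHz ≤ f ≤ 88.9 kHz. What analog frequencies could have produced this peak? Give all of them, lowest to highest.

38.5 kHz, 49.7 kHz, 67.9 kHz, 79.1 kHz

Frequencies that alias to 9.1 kHz are k·fs ± 9.1 kHz for integer k ≥ 0.
k=0: 9.1 kHz.
k=1: 20.3 kHz, 38.5 kHz.
k=2: 49.7 kHz, 67.9 kHz.
k=3: 79.1 kHz, 97.3 kHz.
k=4: 108.5 kHz, 126.7 kHz.
Within [33.6 kHz, 88.9 kHz]: 38.5 kHz, 49.7 kHz, 67.9 kHz, 79.1 kHz.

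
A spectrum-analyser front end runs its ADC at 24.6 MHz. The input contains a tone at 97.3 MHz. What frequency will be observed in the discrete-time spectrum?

1.1 MHz

97.3 MHz mod fs = 23.5 MHz.
23.5 MHz > fs/2 = 12.3 MHz, folds to fs − 23.5 MHz = 1.1 MHz.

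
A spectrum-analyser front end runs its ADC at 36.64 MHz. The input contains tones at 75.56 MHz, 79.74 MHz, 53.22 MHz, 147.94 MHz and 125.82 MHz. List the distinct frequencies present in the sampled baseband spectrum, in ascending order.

1.38 MHz, 2.28 MHz, 6.46 MHz, 15.9 MHz, 16.58 MHz

fs/2 = 18.32 MHz.
75.56 MHz mod fs = 2.28 MHz.
2.28 MHz ≤ fs/2 = 18.32 MHz, appears at 2.28 MHz.
79.74 MHz mod fs = 6.46 MHz.
6.46 MHz ≤ fs/2 = 18.32 MHz, appears at 6.46 MHz.
53.22 MHz mod fs = 16.58 MHz.
16.58 MHz ≤ fs/2 = 18.32 MHz, appears at 16.58 MHz.
147.94 MHz mod fs = 1.38 MHz.
1.38 MHz ≤ fs/2 = 18.32 MHz, appears at 1.38 MHz.
125.82 MHz mod fs = 15.9 MHz.
15.9 MHz ≤ fs/2 = 18.32 MHz, appears at 15.9 MHz.
Distinct values: {1.38 MHz, 2.28 MHz, 6.46 MHz, 15.9 MHz, 16.58 MHz}.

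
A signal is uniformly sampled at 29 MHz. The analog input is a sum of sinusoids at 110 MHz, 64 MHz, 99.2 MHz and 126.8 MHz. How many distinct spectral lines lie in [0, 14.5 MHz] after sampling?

fs/2 = 14.5 MHz.
110 MHz mod fs = 23 MHz.
23 MHz > fs/2 = 14.5 MHz, folds to fs − 23 MHz = 6 MHz.
64 MHz mod fs = 6 MHz.
6 MHz ≤ fs/2 = 14.5 MHz, appears at 6 MHz.
99.2 MHz mod fs = 12.2 MHz.
12.2 MHz ≤ fs/2 = 14.5 MHz, appears at 12.2 MHz.
126.8 MHz mod fs = 10.8 MHz.
10.8 MHz ≤ fs/2 = 14.5 MHz, appears at 10.8 MHz.
Distinct values: {6 MHz, 10.8 MHz, 12.2 MHz} → 3.

3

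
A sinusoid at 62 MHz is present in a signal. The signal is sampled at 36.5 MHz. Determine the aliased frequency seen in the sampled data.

11 MHz

62 MHz mod fs = 25.5 MHz.
25.5 MHz > fs/2 = 18.25 MHz, folds to fs − 25.5 MHz = 11 MHz.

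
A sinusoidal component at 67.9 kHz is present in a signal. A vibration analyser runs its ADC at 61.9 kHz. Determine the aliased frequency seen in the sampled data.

6 kHz

67.9 kHz mod fs = 6 kHz.
6 kHz ≤ fs/2 = 30.95 kHz, appears at 6 kHz.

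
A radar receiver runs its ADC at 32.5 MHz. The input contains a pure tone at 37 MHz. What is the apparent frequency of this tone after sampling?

4.5 MHz

37 MHz mod fs = 4.5 MHz.
4.5 MHz ≤ fs/2 = 16.25 MHz, appears at 4.5 MHz.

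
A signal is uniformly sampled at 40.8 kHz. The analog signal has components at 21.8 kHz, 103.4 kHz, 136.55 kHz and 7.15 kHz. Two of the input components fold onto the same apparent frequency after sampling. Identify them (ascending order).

21.8 kHz, 103.4 kHz

fs/2 = 20.4 kHz.
21.8 kHz > fs/2 = 20.4 kHz, folds to fs − 21.8 kHz = 19 kHz.
103.4 kHz mod fs = 21.8 kHz.
21.8 kHz > fs/2 = 20.4 kHz, folds to fs − 21.8 kHz = 19 kHz.
136.55 kHz mod fs = 14.15 kHz.
14.15 kHz ≤ fs/2 = 20.4 kHz, appears at 14.15 kHz.
7.15 kHz ≤ fs/2 = 20.4 kHz, passes unchanged.
21.8 kHz and 103.4 kHz both map to 19 kHz.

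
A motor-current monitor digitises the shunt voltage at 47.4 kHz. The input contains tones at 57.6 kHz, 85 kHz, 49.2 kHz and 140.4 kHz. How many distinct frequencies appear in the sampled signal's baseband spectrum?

3

fs/2 = 23.7 kHz.
57.6 kHz mod fs = 10.2 kHz.
10.2 kHz ≤ fs/2 = 23.7 kHz, appears at 10.2 kHz.
85 kHz mod fs = 37.6 kHz.
37.6 kHz > fs/2 = 23.7 kHz, folds to fs − 37.6 kHz = 9.8 kHz.
49.2 kHz mod fs = 1.8 kHz.
1.8 kHz ≤ fs/2 = 23.7 kHz, appears at 1.8 kHz.
140.4 kHz mod fs = 45.6 kHz.
45.6 kHz > fs/2 = 23.7 kHz, folds to fs − 45.6 kHz = 1.8 kHz.
Distinct values: {1.8 kHz, 9.8 kHz, 10.2 kHz} → 3.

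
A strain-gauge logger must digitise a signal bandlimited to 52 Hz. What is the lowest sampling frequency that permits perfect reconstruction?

104 Hz

Nyquist rate = 2 × 52 Hz = 104 Hz.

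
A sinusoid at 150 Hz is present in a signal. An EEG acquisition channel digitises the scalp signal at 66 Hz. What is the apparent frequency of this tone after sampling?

18 Hz

150 Hz mod fs = 18 Hz.
18 Hz ≤ fs/2 = 33 Hz, appears at 18 Hz.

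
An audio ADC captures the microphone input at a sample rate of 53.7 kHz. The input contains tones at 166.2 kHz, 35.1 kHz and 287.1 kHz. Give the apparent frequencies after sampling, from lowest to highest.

fs/2 = 26.85 kHz.
166.2 kHz mod fs = 5.1 kHz.
5.1 kHz ≤ fs/2 = 26.85 kHz, appears at 5.1 kHz.
35.1 kHz > fs/2 = 26.85 kHz, folds to fs − 35.1 kHz = 18.6 kHz.
287.1 kHz mod fs = 18.6 kHz.
18.6 kHz ≤ fs/2 = 26.85 kHz, appears at 18.6 kHz.
Distinct values: {5.1 kHz, 18.6 kHz}.

5.1 kHz, 18.6 kHz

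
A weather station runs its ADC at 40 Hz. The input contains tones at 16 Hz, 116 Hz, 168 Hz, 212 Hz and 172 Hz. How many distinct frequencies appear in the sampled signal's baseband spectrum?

4

fs/2 = 20 Hz.
16 Hz ≤ fs/2 = 20 Hz, passes unchanged.
116 Hz mod fs = 36 Hz.
36 Hz > fs/2 = 20 Hz, folds to fs − 36 Hz = 4 Hz.
168 Hz mod fs = 8 Hz.
8 Hz ≤ fs/2 = 20 Hz, appears at 8 Hz.
212 Hz mod fs = 12 Hz.
12 Hz ≤ fs/2 = 20 Hz, appears at 12 Hz.
172 Hz mod fs = 12 Hz.
12 Hz ≤ fs/2 = 20 Hz, appears at 12 Hz.
Distinct values: {4 Hz, 8 Hz, 12 Hz, 16 Hz} → 4.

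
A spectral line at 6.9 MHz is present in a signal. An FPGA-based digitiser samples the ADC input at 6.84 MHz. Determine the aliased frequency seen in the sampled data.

0.06 MHz

6.9 MHz mod fs = 0.06 MHz.
0.06 MHz ≤ fs/2 = 3.42 MHz, appears at 0.06 MHz.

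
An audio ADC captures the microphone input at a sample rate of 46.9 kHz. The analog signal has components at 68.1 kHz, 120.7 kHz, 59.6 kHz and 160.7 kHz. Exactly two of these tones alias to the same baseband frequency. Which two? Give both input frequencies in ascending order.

120.7 kHz, 160.7 kHz

fs/2 = 23.45 kHz.
68.1 kHz mod fs = 21.2 kHz.
21.2 kHz ≤ fs/2 = 23.45 kHz, appears at 21.2 kHz.
120.7 kHz mod fs = 26.9 kHz.
26.9 kHz > fs/2 = 23.45 kHz, folds to fs − 26.9 kHz = 20 kHz.
59.6 kHz mod fs = 12.7 kHz.
12.7 kHz ≤ fs/2 = 23.45 kHz, appears at 12.7 kHz.
160.7 kHz mod fs = 20 kHz.
20 kHz ≤ fs/2 = 23.45 kHz, appears at 20 kHz.
120.7 kHz and 160.7 kHz both map to 20 kHz.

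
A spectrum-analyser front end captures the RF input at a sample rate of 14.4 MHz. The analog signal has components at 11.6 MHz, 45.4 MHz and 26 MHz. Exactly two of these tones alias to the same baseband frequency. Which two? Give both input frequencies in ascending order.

11.6 MHz, 26 MHz

fs/2 = 7.2 MHz.
11.6 MHz > fs/2 = 7.2 MHz, folds to fs − 11.6 MHz = 2.8 MHz.
45.4 MHz mod fs = 2.2 MHz.
2.2 MHz ≤ fs/2 = 7.2 MHz, appears at 2.2 MHz.
26 MHz mod fs = 11.6 MHz.
11.6 MHz > fs/2 = 7.2 MHz, folds to fs − 11.6 MHz = 2.8 MHz.
11.6 MHz and 26 MHz both map to 2.8 MHz.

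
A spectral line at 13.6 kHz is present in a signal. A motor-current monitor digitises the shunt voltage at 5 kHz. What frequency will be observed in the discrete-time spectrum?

13.6 kHz mod fs = 3.6 kHz.
3.6 kHz > fs/2 = 2.5 kHz, folds to fs − 3.6 kHz = 1.4 kHz.

1.4 kHz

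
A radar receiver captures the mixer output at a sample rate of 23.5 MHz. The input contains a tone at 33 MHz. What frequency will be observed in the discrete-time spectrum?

33 MHz mod fs = 9.5 MHz.
9.5 MHz ≤ fs/2 = 11.75 MHz, appears at 9.5 MHz.

9.5 MHz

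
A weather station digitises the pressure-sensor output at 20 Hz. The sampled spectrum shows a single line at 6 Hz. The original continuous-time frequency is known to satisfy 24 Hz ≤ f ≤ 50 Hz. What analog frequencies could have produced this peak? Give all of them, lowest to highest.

Frequencies that alias to 6 Hz are k·fs ± 6 Hz for integer k ≥ 0.
k=0: 6 Hz.
k=1: 14 Hz, 26 Hz.
k=2: 34 Hz, 46 Hz.
k=3: 54 Hz, 66 Hz.
Within [24 Hz, 50 Hz]: 26 Hz, 34 Hz, 46 Hz.

26 Hz, 34 Hz, 46 Hz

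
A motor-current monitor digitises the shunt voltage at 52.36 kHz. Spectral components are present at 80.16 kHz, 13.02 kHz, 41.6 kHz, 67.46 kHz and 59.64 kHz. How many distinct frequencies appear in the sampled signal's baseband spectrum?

5

fs/2 = 26.18 kHz.
80.16 kHz mod fs = 27.8 kHz.
27.8 kHz > fs/2 = 26.18 kHz, folds to fs − 27.8 kHz = 24.56 kHz.
13.02 kHz ≤ fs/2 = 26.18 kHz, passes unchanged.
41.6 kHz > fs/2 = 26.18 kHz, folds to fs − 41.6 kHz = 10.76 kHz.
67.46 kHz mod fs = 15.1 kHz.
15.1 kHz ≤ fs/2 = 26.18 kHz, appears at 15.1 kHz.
59.64 kHz mod fs = 7.28 kHz.
7.28 kHz ≤ fs/2 = 26.18 kHz, appears at 7.28 kHz.
Distinct values: {7.28 kHz, 10.76 kHz, 13.02 kHz, 15.1 kHz, 24.56 kHz} → 5.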